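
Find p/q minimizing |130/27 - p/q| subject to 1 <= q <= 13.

Expand x = 130/27 as a continued fraction with the Euclidean algorithm:
  130 = 4*27 + 22, so a_0 = 4.
  27 = 1*22 + 5, so a_1 = 1.
  22 = 4*5 + 2, so a_2 = 4.
  5 = 2*2 + 1, so a_3 = 2.
  2 = 2*1 + 0, so a_4 = 2.
so x = [4; 1, 4, 2, 2].
Convergents (p_i = a_i*p_{i-1} + p_{i-2}, q_i = a_i*q_{i-1} + q_{i-2} with p_{-2}=0, p_{-1}=1, q_{-2}=1, q_{-1}=0), until the denominator exceeds 13:
  i=0: a_0=4, p_0 = 4*1 + 0 = 4, q_0 = 4*0 + 1 = 1.
  i=1: a_1=1, p_1 = 1*4 + 1 = 5, q_1 = 1*1 + 0 = 1.
  i=2: a_2=4, p_2 = 4*5 + 4 = 24, q_2 = 4*1 + 1 = 5.
  i=3: a_3=2, p_3 = 2*24 + 5 = 53, q_3 = 2*5 + 1 = 11.
  i=4: a_4=2, p_4 = 2*53 + 24 = 130, q_4 = 2*11 + 5 = 27.
q_4 = 27 > 13, so the last convergent with denominator <= 13 is p_3/q_3 = 53/11.
The closest fraction with denominator <= 13 is either p_3/q_3 or the intermediate fraction (k*p_3 + p_2)/(k*q_3 + q_2) with the largest k >= 1 whose denominator stays <= 13; these approach x as k grows, and every other convergent or intermediate fraction in range is farther away.
Largest k: floor((13 - q_2)/q_3) = floor((13 - 5)/11) = 0.
Since k = 0, no intermediate fraction beyond p_3/q_3 has denominator <= 13, so the convergent 53/11 is the closest (its error is |130*11 - 53*27|/(27*11) = 1/297).

53/11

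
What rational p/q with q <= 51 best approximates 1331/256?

26/5

Expand x = 1331/256 as a continued fraction with the Euclidean algorithm:
  1331 = 5*256 + 51, so a_0 = 5.
  256 = 5*51 + 1, so a_1 = 5.
  51 = 51*1 + 0, so a_2 = 51.
so x = [5; 5, 51].
Convergents (p_i = a_i*p_{i-1} + p_{i-2}, q_i = a_i*q_{i-1} + q_{i-2} with p_{-2}=0, p_{-1}=1, q_{-2}=1, q_{-1}=0), until the denominator exceeds 51:
  i=0: a_0=5, p_0 = 5*1 + 0 = 5, q_0 = 5*0 + 1 = 1.
  i=1: a_1=5, p_1 = 5*5 + 1 = 26, q_1 = 5*1 + 0 = 5.
  i=2: a_2=51, p_2 = 51*26 + 5 = 1331, q_2 = 51*5 + 1 = 256.
q_2 = 256 > 51, so the last convergent with denominator <= 51 is p_1/q_1 = 26/5.
The closest fraction with denominator <= 51 is either p_1/q_1 or the intermediate fraction (k*p_1 + p_0)/(k*q_1 + q_0) with the largest k >= 1 whose denominator stays <= 51; these approach x as k grows, and every other convergent or intermediate fraction in range is farther away.
Largest k: floor((51 - q_0)/q_1) = floor((51 - 1)/5) = 10.
That gives (10*26 + 5)/(10*5 + 1) = 265/51.
Compare the errors: |x - 26/5| = |1331*5 - 26*256|/(256*5) = 1/1280, and |x - 265/51| = |1331*51 - 265*256|/(256*51) = 41/13056.
Cross-multiplying, 1*13056 = 13056 < 52480 = 41*1280, so 1/1280 is smaller: the convergent 26/5 is closer to x than 265/51.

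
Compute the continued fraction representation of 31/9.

[3; 2, 4]

Run the Euclidean algorithm on 31 and 9; the successive quotients are the partial quotients a_0, a_1, ... (each step inverts the fractional part left over by the previous one):
  31 = 3*9 + 4, so a_0 = 3.
  9 = 2*4 + 1, so a_1 = 2.
  4 = 4*1 + 0, so a_2 = 4.
The remainder reaches 0 after 3 divisions, so the expansion has 3 partial quotients, read off in order.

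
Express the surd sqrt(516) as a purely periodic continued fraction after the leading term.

Write x_i = (sqrt(516) + m_i)/d_i with (m_0, d_0) = (0, 1). a_0 = floor(sqrt(516)) = 22, since 22^2 = 484 <= 516 < 529 = 23^2.
Iterate m_{i+1} = d_i*a_i - m_i, d_{i+1} = (516 - m_{i+1}^2)/d_i, a_{i+1} = floor((a_0 + m_{i+1})/d_{i+1}):
  m_1 = 1*22 - 0 = 22, d_1 = (516 - 22^2)/1 = 32/1 = 32, a_1 = floor((22 + 22)/32) = 1.
  m_2 = 32*1 - 22 = 10, d_2 = (516 - 10^2)/32 = 416/32 = 13, a_2 = floor((22 + 10)/13) = 2.
  m_3 = 13*2 - 10 = 16, d_3 = (516 - 16^2)/13 = 260/13 = 20, a_3 = floor((22 + 16)/20) = 1.
  m_4 = 20*1 - 16 = 4, d_4 = (516 - 4^2)/20 = 500/20 = 25, a_4 = floor((22 + 4)/25) = 1.
  m_5 = 25*1 - 4 = 21, d_5 = (516 - 21^2)/25 = 75/25 = 3, a_5 = floor((22 + 21)/3) = 14.
  m_6 = 3*14 - 21 = 21, d_6 = (516 - 21^2)/3 = 75/3 = 25, a_6 = floor((22 + 21)/25) = 1.
  m_7 = 25*1 - 21 = 4, d_7 = (516 - 4^2)/25 = 500/25 = 20, a_7 = floor((22 + 4)/20) = 1.
  m_8 = 20*1 - 4 = 16, d_8 = (516 - 16^2)/20 = 260/20 = 13, a_8 = floor((22 + 16)/13) = 2.
  m_9 = 13*2 - 16 = 10, d_9 = (516 - 10^2)/13 = 416/13 = 32, a_9 = floor((22 + 10)/32) = 1.
  m_10 = 32*1 - 10 = 22, d_10 = (516 - 22^2)/32 = 32/32 = 1, a_10 = floor((22 + 22)/1) = 44.
  m_11 = 1*44 - 22 = 22, d_11 = (516 - 22^2)/1 = 32/1 = 32: (m_11, d_11) = (m_1, d_1) = (22, 32), so from here the quotients repeat a_1, ..., a_10; the period length is 10.
Hence the expansion of sqrt(516) is a_0 = 22 followed by the repeating block 1, 2, 1, 1, 14, 1, 1, 2, 1, 44 (period 10).

[22; (1, 2, 1, 1, 14, 1, 1, 2, 1, 44)]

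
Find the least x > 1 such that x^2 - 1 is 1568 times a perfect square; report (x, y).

First expand sqrt(1568) as a continued fraction. With x_i = (sqrt(1568) + m_i)/d_i and (m_0, d_0) = (0, 1): a_0 = floor(sqrt(1568)) = 39, since 39^2 = 1521 <= 1568 < 1600 = 40^2.
Iterate m_{i+1} = d_i*a_i - m_i, d_{i+1} = (1568 - m_{i+1}^2)/d_i, a_{i+1} = floor((a_0 + m_{i+1})/d_{i+1}):
  m_1 = 1*39 - 0 = 39, d_1 = (1568 - 39^2)/1 = 47/1 = 47, a_1 = floor((39 + 39)/47) = 1.
  m_2 = 47*1 - 39 = 8, d_2 = (1568 - 8^2)/47 = 1504/47 = 32, a_2 = floor((39 + 8)/32) = 1.
  m_3 = 32*1 - 8 = 24, d_3 = (1568 - 24^2)/32 = 992/32 = 31, a_3 = floor((39 + 24)/31) = 2.
  m_4 = 31*2 - 24 = 38, d_4 = (1568 - 38^2)/31 = 124/31 = 4, a_4 = floor((39 + 38)/4) = 19.
  m_5 = 4*19 - 38 = 38, d_5 = (1568 - 38^2)/4 = 124/4 = 31, a_5 = floor((39 + 38)/31) = 2.
  m_6 = 31*2 - 38 = 24, d_6 = (1568 - 24^2)/31 = 992/31 = 32, a_6 = floor((39 + 24)/32) = 1.
  m_7 = 32*1 - 24 = 8, d_7 = (1568 - 8^2)/32 = 1504/32 = 47, a_7 = floor((39 + 8)/47) = 1.
  m_8 = 47*1 - 8 = 39, d_8 = (1568 - 39^2)/47 = 47/47 = 1, a_8 = floor((39 + 39)/1) = 78.
  m_9 = 1*78 - 39 = 39, d_9 = (1568 - 39^2)/1 = 47/1 = 47: (m_9, d_9) = (m_1, d_1) = (39, 47), so from here the quotients repeat a_1, ..., a_8; the period length is 8.
So sqrt(1568) = [39; (1, 1, 2, 19, 2, 1, 1, 78)] with period length k = 8.
k is even, so the fundamental solution of x^2 - 1568y^2 = 1 is (p_{k-1}, q_{k-1}) = (p_7, q_7); compute convergents through index 7.
Convergents (p_i = a_i*p_{i-1} + p_{i-2}, q_i = a_i*q_{i-1} + q_{i-2} with p_{-2}=0, p_{-1}=1, q_{-2}=1, q_{-1}=0):
  i=0: a_0=39, p_0 = 39*1 + 0 = 39, q_0 = 39*0 + 1 = 1.
  i=1: a_1=1, p_1 = 1*39 + 1 = 40, q_1 = 1*1 + 0 = 1.
  i=2: a_2=1, p_2 = 1*40 + 39 = 79, q_2 = 1*1 + 1 = 2.
  i=3: a_3=2, p_3 = 2*79 + 40 = 198, q_3 = 2*2 + 1 = 5.
  i=4: a_4=19, p_4 = 19*198 + 79 = 3841, q_4 = 19*5 + 2 = 97.
  i=5: a_5=2, p_5 = 2*3841 + 198 = 7880, q_5 = 2*97 + 5 = 199.
  i=6: a_6=1, p_6 = 1*7880 + 3841 = 11721, q_6 = 1*199 + 97 = 296.
  i=7: a_7=1, p_7 = 1*11721 + 7880 = 19601, q_7 = 1*296 + 199 = 495.
Check: 19601^2 - 1568*495^2 = 384199201 - 384199200 = 1, so (x, y) = (19601, 495) solves the equation, and by the theorem it is the least positive solution.

(x, y) = (19601, 495)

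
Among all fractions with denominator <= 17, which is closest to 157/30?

Expand x = 157/30 as a continued fraction with the Euclidean algorithm:
  157 = 5*30 + 7, so a_0 = 5.
  30 = 4*7 + 2, so a_1 = 4.
  7 = 3*2 + 1, so a_2 = 3.
  2 = 2*1 + 0, so a_3 = 2.
so x = [5; 4, 3, 2].
Convergents (p_i = a_i*p_{i-1} + p_{i-2}, q_i = a_i*q_{i-1} + q_{i-2} with p_{-2}=0, p_{-1}=1, q_{-2}=1, q_{-1}=0), until the denominator exceeds 17:
  i=0: a_0=5, p_0 = 5*1 + 0 = 5, q_0 = 5*0 + 1 = 1.
  i=1: a_1=4, p_1 = 4*5 + 1 = 21, q_1 = 4*1 + 0 = 4.
  i=2: a_2=3, p_2 = 3*21 + 5 = 68, q_2 = 3*4 + 1 = 13.
  i=3: a_3=2, p_3 = 2*68 + 21 = 157, q_3 = 2*13 + 4 = 30.
q_3 = 30 > 17, so the last convergent with denominator <= 17 is p_2/q_2 = 68/13.
The closest fraction with denominator <= 17 is either p_2/q_2 or the intermediate fraction (k*p_2 + p_1)/(k*q_2 + q_1) with the largest k >= 1 whose denominator stays <= 17; these approach x as k grows, and every other convergent or intermediate fraction in range is farther away.
Largest k: floor((17 - q_1)/q_2) = floor((17 - 4)/13) = 1.
That gives (1*68 + 21)/(1*13 + 4) = 89/17.
Compare the errors: |x - 68/13| = |157*13 - 68*30|/(30*13) = 1/390, and |x - 89/17| = |157*17 - 89*30|/(30*17) = 1/510.
Cross-multiplying, 1*390 = 390 < 510 = 1*510, so 1/510 is smaller: the intermediate fraction 89/17 is closer to x than 68/13.

89/17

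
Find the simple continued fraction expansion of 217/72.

Run the Euclidean algorithm on 217 and 72; the successive quotients are the partial quotients a_0, a_1, ... (each step inverts the fractional part left over by the previous one):
  217 = 3*72 + 1, so a_0 = 3.
  72 = 72*1 + 0, so a_1 = 72.
The remainder reaches 0 after 2 divisions, so the expansion has 2 partial quotients, read off in order.

[3; 72]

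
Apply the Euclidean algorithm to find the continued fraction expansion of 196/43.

[4; 1, 1, 3, 1, 4]

Run the Euclidean algorithm on 196 and 43; the successive quotients are the partial quotients a_0, a_1, ... (each step inverts the fractional part left over by the previous one):
  196 = 4*43 + 24, so a_0 = 4.
  43 = 1*24 + 19, so a_1 = 1.
  24 = 1*19 + 5, so a_2 = 1.
  19 = 3*5 + 4, so a_3 = 3.
  5 = 1*4 + 1, so a_4 = 1.
  4 = 4*1 + 0, so a_5 = 4.
The remainder reaches 0 after 6 divisions, so the expansion has 6 partial quotients, read off in order.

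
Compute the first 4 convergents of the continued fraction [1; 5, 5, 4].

Using the convergent recurrence p_i = a_i*p_{i-1} + p_{i-2}, q_i = a_i*q_{i-1} + q_{i-2} with p_{-2}=0, p_{-1}=1, q_{-2}=1, q_{-1}=0:
  i=0: a_0=1, p_0 = 1*1 + 0 = 1, q_0 = 1*0 + 1 = 1.
  i=1: a_1=5, p_1 = 5*1 + 1 = 6, q_1 = 5*1 + 0 = 5.
  i=2: a_2=5, p_2 = 5*6 + 1 = 31, q_2 = 5*5 + 1 = 26.
  i=3: a_3=4, p_3 = 4*31 + 6 = 130, q_3 = 4*26 + 5 = 109.

1/1, 6/5, 31/26, 130/109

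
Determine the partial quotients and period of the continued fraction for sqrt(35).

[5; (1, 10)]

Write x_i = (sqrt(35) + m_i)/d_i with (m_0, d_0) = (0, 1). a_0 = floor(sqrt(35)) = 5, since 5^2 = 25 <= 35 < 36 = 6^2.
Iterate m_{i+1} = d_i*a_i - m_i, d_{i+1} = (35 - m_{i+1}^2)/d_i, a_{i+1} = floor((a_0 + m_{i+1})/d_{i+1}):
  m_1 = 1*5 - 0 = 5, d_1 = (35 - 5^2)/1 = 10/1 = 10, a_1 = floor((5 + 5)/10) = 1.
  m_2 = 10*1 - 5 = 5, d_2 = (35 - 5^2)/10 = 10/10 = 1, a_2 = floor((5 + 5)/1) = 10.
  m_3 = 1*10 - 5 = 5, d_3 = (35 - 5^2)/1 = 10/1 = 10: (m_3, d_3) = (m_1, d_1) = (5, 10), so from here the quotients repeat a_1, a_2; the period length is 2.
Hence the expansion of sqrt(35) is a_0 = 5 followed by the repeating block 1, 10 (period 2).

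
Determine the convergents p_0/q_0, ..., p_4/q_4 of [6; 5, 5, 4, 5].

6/1, 31/5, 161/26, 675/109, 3536/571

Using the convergent recurrence p_i = a_i*p_{i-1} + p_{i-2}, q_i = a_i*q_{i-1} + q_{i-2} with p_{-2}=0, p_{-1}=1, q_{-2}=1, q_{-1}=0:
  i=0: a_0=6, p_0 = 6*1 + 0 = 6, q_0 = 6*0 + 1 = 1.
  i=1: a_1=5, p_1 = 5*6 + 1 = 31, q_1 = 5*1 + 0 = 5.
  i=2: a_2=5, p_2 = 5*31 + 6 = 161, q_2 = 5*5 + 1 = 26.
  i=3: a_3=4, p_3 = 4*161 + 31 = 675, q_3 = 4*26 + 5 = 109.
  i=4: a_4=5, p_4 = 5*675 + 161 = 3536, q_4 = 5*109 + 26 = 571.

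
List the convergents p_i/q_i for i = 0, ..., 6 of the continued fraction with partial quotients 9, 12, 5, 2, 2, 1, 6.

9/1, 109/12, 554/61, 1217/134, 2988/329, 4205/463, 28218/3107

Using the convergent recurrence p_i = a_i*p_{i-1} + p_{i-2}, q_i = a_i*q_{i-1} + q_{i-2} with p_{-2}=0, p_{-1}=1, q_{-2}=1, q_{-1}=0:
  i=0: a_0=9, p_0 = 9*1 + 0 = 9, q_0 = 9*0 + 1 = 1.
  i=1: a_1=12, p_1 = 12*9 + 1 = 109, q_1 = 12*1 + 0 = 12.
  i=2: a_2=5, p_2 = 5*109 + 9 = 554, q_2 = 5*12 + 1 = 61.
  i=3: a_3=2, p_3 = 2*554 + 109 = 1217, q_3 = 2*61 + 12 = 134.
  i=4: a_4=2, p_4 = 2*1217 + 554 = 2988, q_4 = 2*134 + 61 = 329.
  i=5: a_5=1, p_5 = 1*2988 + 1217 = 4205, q_5 = 1*329 + 134 = 463.
  i=6: a_6=6, p_6 = 6*4205 + 2988 = 28218, q_6 = 6*463 + 329 = 3107.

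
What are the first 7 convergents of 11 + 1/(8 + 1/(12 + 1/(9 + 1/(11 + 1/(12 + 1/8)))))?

11/1, 89/8, 1079/97, 9800/881, 108879/9788, 1316348/118337, 10639663/956484

Using the convergent recurrence p_i = a_i*p_{i-1} + p_{i-2}, q_i = a_i*q_{i-1} + q_{i-2} with p_{-2}=0, p_{-1}=1, q_{-2}=1, q_{-1}=0:
  i=0: a_0=11, p_0 = 11*1 + 0 = 11, q_0 = 11*0 + 1 = 1.
  i=1: a_1=8, p_1 = 8*11 + 1 = 89, q_1 = 8*1 + 0 = 8.
  i=2: a_2=12, p_2 = 12*89 + 11 = 1079, q_2 = 12*8 + 1 = 97.
  i=3: a_3=9, p_3 = 9*1079 + 89 = 9800, q_3 = 9*97 + 8 = 881.
  i=4: a_4=11, p_4 = 11*9800 + 1079 = 108879, q_4 = 11*881 + 97 = 9788.
  i=5: a_5=12, p_5 = 12*108879 + 9800 = 1316348, q_5 = 12*9788 + 881 = 118337.
  i=6: a_6=8, p_6 = 8*1316348 + 108879 = 10639663, q_6 = 8*118337 + 9788 = 956484.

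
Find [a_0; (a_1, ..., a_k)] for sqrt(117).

Write x_i = (sqrt(117) + m_i)/d_i with (m_0, d_0) = (0, 1). a_0 = floor(sqrt(117)) = 10, since 10^2 = 100 <= 117 < 121 = 11^2.
Iterate m_{i+1} = d_i*a_i - m_i, d_{i+1} = (117 - m_{i+1}^2)/d_i, a_{i+1} = floor((a_0 + m_{i+1})/d_{i+1}):
  m_1 = 1*10 - 0 = 10, d_1 = (117 - 10^2)/1 = 17/1 = 17, a_1 = floor((10 + 10)/17) = 1.
  m_2 = 17*1 - 10 = 7, d_2 = (117 - 7^2)/17 = 68/17 = 4, a_2 = floor((10 + 7)/4) = 4.
  m_3 = 4*4 - 7 = 9, d_3 = (117 - 9^2)/4 = 36/4 = 9, a_3 = floor((10 + 9)/9) = 2.
  m_4 = 9*2 - 9 = 9, d_4 = (117 - 9^2)/9 = 36/9 = 4, a_4 = floor((10 + 9)/4) = 4.
  m_5 = 4*4 - 9 = 7, d_5 = (117 - 7^2)/4 = 68/4 = 17, a_5 = floor((10 + 7)/17) = 1.
  m_6 = 17*1 - 7 = 10, d_6 = (117 - 10^2)/17 = 17/17 = 1, a_6 = floor((10 + 10)/1) = 20.
  m_7 = 1*20 - 10 = 10, d_7 = (117 - 10^2)/1 = 17/1 = 17: (m_7, d_7) = (m_1, d_1) = (10, 17), so from here the quotients repeat a_1, ..., a_6; the period length is 6.
Hence the expansion of sqrt(117) is a_0 = 10 followed by the repeating block 1, 4, 2, 4, 1, 20 (period 6).

[10; (1, 4, 2, 4, 1, 20)]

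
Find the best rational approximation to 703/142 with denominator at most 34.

Expand x = 703/142 as a continued fraction with the Euclidean algorithm:
  703 = 4*142 + 135, so a_0 = 4.
  142 = 1*135 + 7, so a_1 = 1.
  135 = 19*7 + 2, so a_2 = 19.
  7 = 3*2 + 1, so a_3 = 3.
  2 = 2*1 + 0, so a_4 = 2.
so x = [4; 1, 19, 3, 2].
Convergents (p_i = a_i*p_{i-1} + p_{i-2}, q_i = a_i*q_{i-1} + q_{i-2} with p_{-2}=0, p_{-1}=1, q_{-2}=1, q_{-1}=0), until the denominator exceeds 34:
  i=0: a_0=4, p_0 = 4*1 + 0 = 4, q_0 = 4*0 + 1 = 1.
  i=1: a_1=1, p_1 = 1*4 + 1 = 5, q_1 = 1*1 + 0 = 1.
  i=2: a_2=19, p_2 = 19*5 + 4 = 99, q_2 = 19*1 + 1 = 20.
  i=3: a_3=3, p_3 = 3*99 + 5 = 302, q_3 = 3*20 + 1 = 61.
q_3 = 61 > 34, so the last convergent with denominator <= 34 is p_2/q_2 = 99/20.
The closest fraction with denominator <= 34 is either p_2/q_2 or the intermediate fraction (k*p_2 + p_1)/(k*q_2 + q_1) with the largest k >= 1 whose denominator stays <= 34; these approach x as k grows, and every other convergent or intermediate fraction in range is farther away.
Largest k: floor((34 - q_1)/q_2) = floor((34 - 1)/20) = 1.
That gives (1*99 + 5)/(1*20 + 1) = 104/21.
Compare the errors: |x - 99/20| = |703*20 - 99*142|/(142*20) = 2/2840, and |x - 104/21| = |703*21 - 104*142|/(142*21) = 5/2982.
Cross-multiplying, 2*2982 = 5964 < 14200 = 5*2840, so 2/2840 is smaller: the convergent 99/20 is closer to x than 104/21.

99/20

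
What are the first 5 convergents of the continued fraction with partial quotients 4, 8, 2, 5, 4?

4/1, 33/8, 70/17, 383/93, 1602/389

Using the convergent recurrence p_i = a_i*p_{i-1} + p_{i-2}, q_i = a_i*q_{i-1} + q_{i-2} with p_{-2}=0, p_{-1}=1, q_{-2}=1, q_{-1}=0:
  i=0: a_0=4, p_0 = 4*1 + 0 = 4, q_0 = 4*0 + 1 = 1.
  i=1: a_1=8, p_1 = 8*4 + 1 = 33, q_1 = 8*1 + 0 = 8.
  i=2: a_2=2, p_2 = 2*33 + 4 = 70, q_2 = 2*8 + 1 = 17.
  i=3: a_3=5, p_3 = 5*70 + 33 = 383, q_3 = 5*17 + 8 = 93.
  i=4: a_4=4, p_4 = 4*383 + 70 = 1602, q_4 = 4*93 + 17 = 389.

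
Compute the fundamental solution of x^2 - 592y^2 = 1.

First expand sqrt(592) as a continued fraction. With x_i = (sqrt(592) + m_i)/d_i and (m_0, d_0) = (0, 1): a_0 = floor(sqrt(592)) = 24, since 24^2 = 576 <= 592 < 625 = 25^2.
Iterate m_{i+1} = d_i*a_i - m_i, d_{i+1} = (592 - m_{i+1}^2)/d_i, a_{i+1} = floor((a_0 + m_{i+1})/d_{i+1}):
  m_1 = 1*24 - 0 = 24, d_1 = (592 - 24^2)/1 = 16/1 = 16, a_1 = floor((24 + 24)/16) = 3.
  m_2 = 16*3 - 24 = 24, d_2 = (592 - 24^2)/16 = 16/16 = 1, a_2 = floor((24 + 24)/1) = 48.
  m_3 = 1*48 - 24 = 24, d_3 = (592 - 24^2)/1 = 16/1 = 16: (m_3, d_3) = (m_1, d_1) = (24, 16), so from here the quotients repeat a_1, a_2; the period length is 2.
So sqrt(592) = [24; (3, 48)] with period length k = 2.
k is even, so the fundamental solution of x^2 - 592y^2 = 1 is (p_{k-1}, q_{k-1}) = (p_1, q_1); compute convergents through index 1.
Convergents (p_i = a_i*p_{i-1} + p_{i-2}, q_i = a_i*q_{i-1} + q_{i-2} with p_{-2}=0, p_{-1}=1, q_{-2}=1, q_{-1}=0):
  i=0: a_0=24, p_0 = 24*1 + 0 = 24, q_0 = 24*0 + 1 = 1.
  i=1: a_1=3, p_1 = 3*24 + 1 = 73, q_1 = 3*1 + 0 = 3.
Check: 73^2 - 592*3^2 = 5329 - 5328 = 1, so (x, y) = (73, 3) solves the equation, and by the theorem it is the least positive solution.

(x, y) = (73, 3)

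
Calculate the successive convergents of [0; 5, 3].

0/1, 1/5, 3/16

Using the convergent recurrence p_i = a_i*p_{i-1} + p_{i-2}, q_i = a_i*q_{i-1} + q_{i-2} with p_{-2}=0, p_{-1}=1, q_{-2}=1, q_{-1}=0:
  i=0: a_0=0, p_0 = 0*1 + 0 = 0, q_0 = 0*0 + 1 = 1.
  i=1: a_1=5, p_1 = 5*0 + 1 = 1, q_1 = 5*1 + 0 = 5.
  i=2: a_2=3, p_2 = 3*1 + 0 = 3, q_2 = 3*5 + 1 = 16.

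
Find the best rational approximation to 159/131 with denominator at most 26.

Expand x = 159/131 as a continued fraction with the Euclidean algorithm:
  159 = 1*131 + 28, so a_0 = 1.
  131 = 4*28 + 19, so a_1 = 4.
  28 = 1*19 + 9, so a_2 = 1.
  19 = 2*9 + 1, so a_3 = 2.
  9 = 9*1 + 0, so a_4 = 9.
so x = [1; 4, 1, 2, 9].
Convergents (p_i = a_i*p_{i-1} + p_{i-2}, q_i = a_i*q_{i-1} + q_{i-2} with p_{-2}=0, p_{-1}=1, q_{-2}=1, q_{-1}=0), until the denominator exceeds 26:
  i=0: a_0=1, p_0 = 1*1 + 0 = 1, q_0 = 1*0 + 1 = 1.
  i=1: a_1=4, p_1 = 4*1 + 1 = 5, q_1 = 4*1 + 0 = 4.
  i=2: a_2=1, p_2 = 1*5 + 1 = 6, q_2 = 1*4 + 1 = 5.
  i=3: a_3=2, p_3 = 2*6 + 5 = 17, q_3 = 2*5 + 4 = 14.
  i=4: a_4=9, p_4 = 9*17 + 6 = 159, q_4 = 9*14 + 5 = 131.
q_4 = 131 > 26, so the last convergent with denominator <= 26 is p_3/q_3 = 17/14.
The closest fraction with denominator <= 26 is either p_3/q_3 or the intermediate fraction (k*p_3 + p_2)/(k*q_3 + q_2) with the largest k >= 1 whose denominator stays <= 26; these approach x as k grows, and every other convergent or intermediate fraction in range is farther away.
Largest k: floor((26 - q_2)/q_3) = floor((26 - 5)/14) = 1.
That gives (1*17 + 6)/(1*14 + 5) = 23/19.
Compare the errors: |x - 17/14| = |159*14 - 17*131|/(131*14) = 1/1834, and |x - 23/19| = |159*19 - 23*131|/(131*19) = 8/2489.
Cross-multiplying, 1*2489 = 2489 < 14672 = 8*1834, so 1/1834 is smaller: the convergent 17/14 is closer to x than 23/19.

17/14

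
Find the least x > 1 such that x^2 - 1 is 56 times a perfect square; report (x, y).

(x, y) = (15, 2)

First expand sqrt(56) as a continued fraction. With x_i = (sqrt(56) + m_i)/d_i and (m_0, d_0) = (0, 1): a_0 = floor(sqrt(56)) = 7, since 7^2 = 49 <= 56 < 64 = 8^2.
Iterate m_{i+1} = d_i*a_i - m_i, d_{i+1} = (56 - m_{i+1}^2)/d_i, a_{i+1} = floor((a_0 + m_{i+1})/d_{i+1}):
  m_1 = 1*7 - 0 = 7, d_1 = (56 - 7^2)/1 = 7/1 = 7, a_1 = floor((7 + 7)/7) = 2.
  m_2 = 7*2 - 7 = 7, d_2 = (56 - 7^2)/7 = 7/7 = 1, a_2 = floor((7 + 7)/1) = 14.
  m_3 = 1*14 - 7 = 7, d_3 = (56 - 7^2)/1 = 7/1 = 7: (m_3, d_3) = (m_1, d_1) = (7, 7), so from here the quotients repeat a_1, a_2; the period length is 2.
So sqrt(56) = [7; (2, 14)] with period length k = 2.
k is even, so the fundamental solution of x^2 - 56y^2 = 1 is (p_{k-1}, q_{k-1}) = (p_1, q_1); compute convergents through index 1.
Convergents (p_i = a_i*p_{i-1} + p_{i-2}, q_i = a_i*q_{i-1} + q_{i-2} with p_{-2}=0, p_{-1}=1, q_{-2}=1, q_{-1}=0):
  i=0: a_0=7, p_0 = 7*1 + 0 = 7, q_0 = 7*0 + 1 = 1.
  i=1: a_1=2, p_1 = 2*7 + 1 = 15, q_1 = 2*1 + 0 = 2.
Check: 15^2 - 56*2^2 = 225 - 224 = 1, so (x, y) = (15, 2) solves the equation, and by the theorem it is the least positive solution.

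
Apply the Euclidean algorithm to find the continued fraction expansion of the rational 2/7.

Run the Euclidean algorithm on 2 and 7; the successive quotients are the partial quotients a_0, a_1, ... (each step inverts the fractional part left over by the previous one):
  2 = 0*7 + 2, so a_0 = 0.
  7 = 3*2 + 1, so a_1 = 3.
  2 = 2*1 + 0, so a_2 = 2.
The remainder reaches 0 after 3 divisions, so the expansion has 3 partial quotients, read off in order.

[0; 3, 2]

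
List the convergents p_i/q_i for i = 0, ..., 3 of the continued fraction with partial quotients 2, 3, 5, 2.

Using the convergent recurrence p_i = a_i*p_{i-1} + p_{i-2}, q_i = a_i*q_{i-1} + q_{i-2} with p_{-2}=0, p_{-1}=1, q_{-2}=1, q_{-1}=0:
  i=0: a_0=2, p_0 = 2*1 + 0 = 2, q_0 = 2*0 + 1 = 1.
  i=1: a_1=3, p_1 = 3*2 + 1 = 7, q_1 = 3*1 + 0 = 3.
  i=2: a_2=5, p_2 = 5*7 + 2 = 37, q_2 = 5*3 + 1 = 16.
  i=3: a_3=2, p_3 = 2*37 + 7 = 81, q_3 = 2*16 + 3 = 35.

2/1, 7/3, 37/16, 81/35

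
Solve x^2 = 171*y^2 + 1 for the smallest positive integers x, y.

First expand sqrt(171) as a continued fraction. With x_i = (sqrt(171) + m_i)/d_i and (m_0, d_0) = (0, 1): a_0 = floor(sqrt(171)) = 13, since 13^2 = 169 <= 171 < 196 = 14^2.
Iterate m_{i+1} = d_i*a_i - m_i, d_{i+1} = (171 - m_{i+1}^2)/d_i, a_{i+1} = floor((a_0 + m_{i+1})/d_{i+1}):
  m_1 = 1*13 - 0 = 13, d_1 = (171 - 13^2)/1 = 2/1 = 2, a_1 = floor((13 + 13)/2) = 13.
  m_2 = 2*13 - 13 = 13, d_2 = (171 - 13^2)/2 = 2/2 = 1, a_2 = floor((13 + 13)/1) = 26.
  m_3 = 1*26 - 13 = 13, d_3 = (171 - 13^2)/1 = 2/1 = 2: (m_3, d_3) = (m_1, d_1) = (13, 2), so from here the quotients repeat a_1, a_2; the period length is 2.
So sqrt(171) = [13; (13, 26)] with period length k = 2.
k is even, so the fundamental solution of x^2 - 171y^2 = 1 is (p_{k-1}, q_{k-1}) = (p_1, q_1); compute convergents through index 1.
Convergents (p_i = a_i*p_{i-1} + p_{i-2}, q_i = a_i*q_{i-1} + q_{i-2} with p_{-2}=0, p_{-1}=1, q_{-2}=1, q_{-1}=0):
  i=0: a_0=13, p_0 = 13*1 + 0 = 13, q_0 = 13*0 + 1 = 1.
  i=1: a_1=13, p_1 = 13*13 + 1 = 170, q_1 = 13*1 + 0 = 13.
Check: 170^2 - 171*13^2 = 28900 - 28899 = 1, so (x, y) = (170, 13) solves the equation, and by the theorem it is the least positive solution.

(x, y) = (170, 13)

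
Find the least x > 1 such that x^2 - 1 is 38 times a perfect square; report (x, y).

First expand sqrt(38) as a continued fraction. With x_i = (sqrt(38) + m_i)/d_i and (m_0, d_0) = (0, 1): a_0 = floor(sqrt(38)) = 6, since 6^2 = 36 <= 38 < 49 = 7^2.
Iterate m_{i+1} = d_i*a_i - m_i, d_{i+1} = (38 - m_{i+1}^2)/d_i, a_{i+1} = floor((a_0 + m_{i+1})/d_{i+1}):
  m_1 = 1*6 - 0 = 6, d_1 = (38 - 6^2)/1 = 2/1 = 2, a_1 = floor((6 + 6)/2) = 6.
  m_2 = 2*6 - 6 = 6, d_2 = (38 - 6^2)/2 = 2/2 = 1, a_2 = floor((6 + 6)/1) = 12.
  m_3 = 1*12 - 6 = 6, d_3 = (38 - 6^2)/1 = 2/1 = 2: (m_3, d_3) = (m_1, d_1) = (6, 2), so from here the quotients repeat a_1, a_2; the period length is 2.
So sqrt(38) = [6; (6, 12)] with period length k = 2.
k is even, so the fundamental solution of x^2 - 38y^2 = 1 is (p_{k-1}, q_{k-1}) = (p_1, q_1); compute convergents through index 1.
Convergents (p_i = a_i*p_{i-1} + p_{i-2}, q_i = a_i*q_{i-1} + q_{i-2} with p_{-2}=0, p_{-1}=1, q_{-2}=1, q_{-1}=0):
  i=0: a_0=6, p_0 = 6*1 + 0 = 6, q_0 = 6*0 + 1 = 1.
  i=1: a_1=6, p_1 = 6*6 + 1 = 37, q_1 = 6*1 + 0 = 6.
Check: 37^2 - 38*6^2 = 1369 - 1368 = 1, so (x, y) = (37, 6) solves the equation, and by the theorem it is the least positive solution.

(x, y) = (37, 6)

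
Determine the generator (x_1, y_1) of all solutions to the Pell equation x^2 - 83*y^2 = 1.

(x, y) = (82, 9)

First expand sqrt(83) as a continued fraction. With x_i = (sqrt(83) + m_i)/d_i and (m_0, d_0) = (0, 1): a_0 = floor(sqrt(83)) = 9, since 9^2 = 81 <= 83 < 100 = 10^2.
Iterate m_{i+1} = d_i*a_i - m_i, d_{i+1} = (83 - m_{i+1}^2)/d_i, a_{i+1} = floor((a_0 + m_{i+1})/d_{i+1}):
  m_1 = 1*9 - 0 = 9, d_1 = (83 - 9^2)/1 = 2/1 = 2, a_1 = floor((9 + 9)/2) = 9.
  m_2 = 2*9 - 9 = 9, d_2 = (83 - 9^2)/2 = 2/2 = 1, a_2 = floor((9 + 9)/1) = 18.
  m_3 = 1*18 - 9 = 9, d_3 = (83 - 9^2)/1 = 2/1 = 2: (m_3, d_3) = (m_1, d_1) = (9, 2), so from here the quotients repeat a_1, a_2; the period length is 2.
So sqrt(83) = [9; (9, 18)] with period length k = 2.
k is even, so the fundamental solution of x^2 - 83y^2 = 1 is (p_{k-1}, q_{k-1}) = (p_1, q_1); compute convergents through index 1.
Convergents (p_i = a_i*p_{i-1} + p_{i-2}, q_i = a_i*q_{i-1} + q_{i-2} with p_{-2}=0, p_{-1}=1, q_{-2}=1, q_{-1}=0):
  i=0: a_0=9, p_0 = 9*1 + 0 = 9, q_0 = 9*0 + 1 = 1.
  i=1: a_1=9, p_1 = 9*9 + 1 = 82, q_1 = 9*1 + 0 = 9.
Check: 82^2 - 83*9^2 = 6724 - 6723 = 1, so (x, y) = (82, 9) solves the equation, and by the theorem it is the least positive solution.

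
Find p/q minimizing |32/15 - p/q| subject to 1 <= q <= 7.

Expand x = 32/15 as a continued fraction with the Euclidean algorithm:
  32 = 2*15 + 2, so a_0 = 2.
  15 = 7*2 + 1, so a_1 = 7.
  2 = 2*1 + 0, so a_2 = 2.
so x = [2; 7, 2].
Convergents (p_i = a_i*p_{i-1} + p_{i-2}, q_i = a_i*q_{i-1} + q_{i-2} with p_{-2}=0, p_{-1}=1, q_{-2}=1, q_{-1}=0), until the denominator exceeds 7:
  i=0: a_0=2, p_0 = 2*1 + 0 = 2, q_0 = 2*0 + 1 = 1.
  i=1: a_1=7, p_1 = 7*2 + 1 = 15, q_1 = 7*1 + 0 = 7.
  i=2: a_2=2, p_2 = 2*15 + 2 = 32, q_2 = 2*7 + 1 = 15.
q_2 = 15 > 7, so the last convergent with denominator <= 7 is p_1/q_1 = 15/7.
The closest fraction with denominator <= 7 is either p_1/q_1 or the intermediate fraction (k*p_1 + p_0)/(k*q_1 + q_0) with the largest k >= 1 whose denominator stays <= 7; these approach x as k grows, and every other convergent or intermediate fraction in range is farther away.
Largest k: floor((7 - q_0)/q_1) = floor((7 - 1)/7) = 0.
Since k = 0, no intermediate fraction beyond p_1/q_1 has denominator <= 7, so the convergent 15/7 is the closest (its error is |32*7 - 15*15|/(15*7) = 1/105).

15/7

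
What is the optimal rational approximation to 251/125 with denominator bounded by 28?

2/1

Expand x = 251/125 as a continued fraction with the Euclidean algorithm:
  251 = 2*125 + 1, so a_0 = 2.
  125 = 125*1 + 0, so a_1 = 125.
so x = [2; 125].
Convergents (p_i = a_i*p_{i-1} + p_{i-2}, q_i = a_i*q_{i-1} + q_{i-2} with p_{-2}=0, p_{-1}=1, q_{-2}=1, q_{-1}=0), until the denominator exceeds 28:
  i=0: a_0=2, p_0 = 2*1 + 0 = 2, q_0 = 2*0 + 1 = 1.
  i=1: a_1=125, p_1 = 125*2 + 1 = 251, q_1 = 125*1 + 0 = 125.
q_1 = 125 > 28, so the last convergent with denominator <= 28 is p_0/q_0 = 2/1.
The closest fraction with denominator <= 28 is either p_0/q_0 or the intermediate fraction (k*p_0 + p_{-1})/(k*q_0 + q_{-1}) with the largest k >= 1 whose denominator stays <= 28; these approach x as k grows, and every other convergent or intermediate fraction in range is farther away.
Largest k: floor((28 - q_{-1})/q_0) = floor((28 - 0)/1) = 28 (using the seeds p_{-1} = 1, q_{-1} = 0).
That gives (28*2 + 1)/(28*1 + 0) = 57/28.
Compare the errors: |x - 2/1| = |251*1 - 2*125|/(125*1) = 1/125, and |x - 57/28| = |251*28 - 57*125|/(125*28) = 97/3500.
Cross-multiplying, 1*3500 = 3500 < 12125 = 97*125, so 1/125 is smaller: the convergent 2/1 is closer to x than 57/28.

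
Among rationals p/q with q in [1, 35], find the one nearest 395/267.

Expand x = 395/267 as a continued fraction with the Euclidean algorithm:
  395 = 1*267 + 128, so a_0 = 1.
  267 = 2*128 + 11, so a_1 = 2.
  128 = 11*11 + 7, so a_2 = 11.
  11 = 1*7 + 4, so a_3 = 1.
  7 = 1*4 + 3, so a_4 = 1.
  4 = 1*3 + 1, so a_5 = 1.
  3 = 3*1 + 0, so a_6 = 3.
so x = [1; 2, 11, 1, 1, 1, 3].
Convergents (p_i = a_i*p_{i-1} + p_{i-2}, q_i = a_i*q_{i-1} + q_{i-2} with p_{-2}=0, p_{-1}=1, q_{-2}=1, q_{-1}=0), until the denominator exceeds 35:
  i=0: a_0=1, p_0 = 1*1 + 0 = 1, q_0 = 1*0 + 1 = 1.
  i=1: a_1=2, p_1 = 2*1 + 1 = 3, q_1 = 2*1 + 0 = 2.
  i=2: a_2=11, p_2 = 11*3 + 1 = 34, q_2 = 11*2 + 1 = 23.
  i=3: a_3=1, p_3 = 1*34 + 3 = 37, q_3 = 1*23 + 2 = 25.
  i=4: a_4=1, p_4 = 1*37 + 34 = 71, q_4 = 1*25 + 23 = 48.
q_4 = 48 > 35, so the last convergent with denominator <= 35 is p_3/q_3 = 37/25.
The closest fraction with denominator <= 35 is either p_3/q_3 or the intermediate fraction (k*p_3 + p_2)/(k*q_3 + q_2) with the largest k >= 1 whose denominator stays <= 35; these approach x as k grows, and every other convergent or intermediate fraction in range is farther away.
Largest k: floor((35 - q_2)/q_3) = floor((35 - 23)/25) = 0.
Since k = 0, no intermediate fraction beyond p_3/q_3 has denominator <= 35, so the convergent 37/25 is the closest (its error is |395*25 - 37*267|/(267*25) = 4/6675).

37/25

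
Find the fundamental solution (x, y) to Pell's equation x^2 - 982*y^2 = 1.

First expand sqrt(982) as a continued fraction. With x_i = (sqrt(982) + m_i)/d_i and (m_0, d_0) = (0, 1): a_0 = floor(sqrt(982)) = 31, since 31^2 = 961 <= 982 < 1024 = 32^2.
Iterate m_{i+1} = d_i*a_i - m_i, d_{i+1} = (982 - m_{i+1}^2)/d_i, a_{i+1} = floor((a_0 + m_{i+1})/d_{i+1}):
  m_1 = 1*31 - 0 = 31, d_1 = (982 - 31^2)/1 = 21/1 = 21, a_1 = floor((31 + 31)/21) = 2.
  m_2 = 21*2 - 31 = 11, d_2 = (982 - 11^2)/21 = 861/21 = 41, a_2 = floor((31 + 11)/41) = 1.
  m_3 = 41*1 - 11 = 30, d_3 = (982 - 30^2)/41 = 82/41 = 2, a_3 = floor((31 + 30)/2) = 30.
  m_4 = 2*30 - 30 = 30, d_4 = (982 - 30^2)/2 = 82/2 = 41, a_4 = floor((31 + 30)/41) = 1.
  m_5 = 41*1 - 30 = 11, d_5 = (982 - 11^2)/41 = 861/41 = 21, a_5 = floor((31 + 11)/21) = 2.
  m_6 = 21*2 - 11 = 31, d_6 = (982 - 31^2)/21 = 21/21 = 1, a_6 = floor((31 + 31)/1) = 62.
  m_7 = 1*62 - 31 = 31, d_7 = (982 - 31^2)/1 = 21/1 = 21: (m_7, d_7) = (m_1, d_1) = (31, 21), so from here the quotients repeat a_1, ..., a_6; the period length is 6.
So sqrt(982) = [31; (2, 1, 30, 1, 2, 62)] with period length k = 6.
k is even, so the fundamental solution of x^2 - 982y^2 = 1 is (p_{k-1}, q_{k-1}) = (p_5, q_5); compute convergents through index 5.
Convergents (p_i = a_i*p_{i-1} + p_{i-2}, q_i = a_i*q_{i-1} + q_{i-2} with p_{-2}=0, p_{-1}=1, q_{-2}=1, q_{-1}=0):
  i=0: a_0=31, p_0 = 31*1 + 0 = 31, q_0 = 31*0 + 1 = 1.
  i=1: a_1=2, p_1 = 2*31 + 1 = 63, q_1 = 2*1 + 0 = 2.
  i=2: a_2=1, p_2 = 1*63 + 31 = 94, q_2 = 1*2 + 1 = 3.
  i=3: a_3=30, p_3 = 30*94 + 63 = 2883, q_3 = 30*3 + 2 = 92.
  i=4: a_4=1, p_4 = 1*2883 + 94 = 2977, q_4 = 1*92 + 3 = 95.
  i=5: a_5=2, p_5 = 2*2977 + 2883 = 8837, q_5 = 2*95 + 92 = 282.
Check: 8837^2 - 982*282^2 = 78092569 - 78092568 = 1, so (x, y) = (8837, 282) solves the equation, and by the theorem it is the least positive solution.

(x, y) = (8837, 282)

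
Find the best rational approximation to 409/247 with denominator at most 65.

Expand x = 409/247 as a continued fraction with the Euclidean algorithm:
  409 = 1*247 + 162, so a_0 = 1.
  247 = 1*162 + 85, so a_1 = 1.
  162 = 1*85 + 77, so a_2 = 1.
  85 = 1*77 + 8, so a_3 = 1.
  77 = 9*8 + 5, so a_4 = 9.
  8 = 1*5 + 3, so a_5 = 1.
  5 = 1*3 + 2, so a_6 = 1.
  3 = 1*2 + 1, so a_7 = 1.
  2 = 2*1 + 0, so a_8 = 2.
so x = [1; 1, 1, 1, 9, 1, 1, 1, 2].
Convergents (p_i = a_i*p_{i-1} + p_{i-2}, q_i = a_i*q_{i-1} + q_{i-2} with p_{-2}=0, p_{-1}=1, q_{-2}=1, q_{-1}=0), until the denominator exceeds 65:
  i=0: a_0=1, p_0 = 1*1 + 0 = 1, q_0 = 1*0 + 1 = 1.
  i=1: a_1=1, p_1 = 1*1 + 1 = 2, q_1 = 1*1 + 0 = 1.
  i=2: a_2=1, p_2 = 1*2 + 1 = 3, q_2 = 1*1 + 1 = 2.
  i=3: a_3=1, p_3 = 1*3 + 2 = 5, q_3 = 1*2 + 1 = 3.
  i=4: a_4=9, p_4 = 9*5 + 3 = 48, q_4 = 9*3 + 2 = 29.
  i=5: a_5=1, p_5 = 1*48 + 5 = 53, q_5 = 1*29 + 3 = 32.
  i=6: a_6=1, p_6 = 1*53 + 48 = 101, q_6 = 1*32 + 29 = 61.
  i=7: a_7=1, p_7 = 1*101 + 53 = 154, q_7 = 1*61 + 32 = 93.
q_7 = 93 > 65, so the last convergent with denominator <= 65 is p_6/q_6 = 101/61.
The closest fraction with denominator <= 65 is either p_6/q_6 or the intermediate fraction (k*p_6 + p_5)/(k*q_6 + q_5) with the largest k >= 1 whose denominator stays <= 65; these approach x as k grows, and every other convergent or intermediate fraction in range is farther away.
Largest k: floor((65 - q_5)/q_6) = floor((65 - 32)/61) = 0.
Since k = 0, no intermediate fraction beyond p_6/q_6 has denominator <= 65, so the convergent 101/61 is the closest (its error is |409*61 - 101*247|/(247*61) = 2/15067).

101/61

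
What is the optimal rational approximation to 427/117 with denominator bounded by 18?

Expand x = 427/117 as a continued fraction with the Euclidean algorithm:
  427 = 3*117 + 76, so a_0 = 3.
  117 = 1*76 + 41, so a_1 = 1.
  76 = 1*41 + 35, so a_2 = 1.
  41 = 1*35 + 6, so a_3 = 1.
  35 = 5*6 + 5, so a_4 = 5.
  6 = 1*5 + 1, so a_5 = 1.
  5 = 5*1 + 0, so a_6 = 5.
so x = [3; 1, 1, 1, 5, 1, 5].
Convergents (p_i = a_i*p_{i-1} + p_{i-2}, q_i = a_i*q_{i-1} + q_{i-2} with p_{-2}=0, p_{-1}=1, q_{-2}=1, q_{-1}=0), until the denominator exceeds 18:
  i=0: a_0=3, p_0 = 3*1 + 0 = 3, q_0 = 3*0 + 1 = 1.
  i=1: a_1=1, p_1 = 1*3 + 1 = 4, q_1 = 1*1 + 0 = 1.
  i=2: a_2=1, p_2 = 1*4 + 3 = 7, q_2 = 1*1 + 1 = 2.
  i=3: a_3=1, p_3 = 1*7 + 4 = 11, q_3 = 1*2 + 1 = 3.
  i=4: a_4=5, p_4 = 5*11 + 7 = 62, q_4 = 5*3 + 2 = 17.
  i=5: a_5=1, p_5 = 1*62 + 11 = 73, q_5 = 1*17 + 3 = 20.
q_5 = 20 > 18, so the last convergent with denominator <= 18 is p_4/q_4 = 62/17.
The closest fraction with denominator <= 18 is either p_4/q_4 or the intermediate fraction (k*p_4 + p_3)/(k*q_4 + q_3) with the largest k >= 1 whose denominator stays <= 18; these approach x as k grows, and every other convergent or intermediate fraction in range is farther away.
Largest k: floor((18 - q_3)/q_4) = floor((18 - 3)/17) = 0.
Since k = 0, no intermediate fraction beyond p_4/q_4 has denominator <= 18, so the convergent 62/17 is the closest (its error is |427*17 - 62*117|/(117*17) = 5/1989).

62/17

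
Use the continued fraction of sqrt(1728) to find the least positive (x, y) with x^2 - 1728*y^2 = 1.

(x, y) = (3650401, 87815)

First expand sqrt(1728) as a continued fraction. With x_i = (sqrt(1728) + m_i)/d_i and (m_0, d_0) = (0, 1): a_0 = floor(sqrt(1728)) = 41, since 41^2 = 1681 <= 1728 < 1764 = 42^2.
Iterate m_{i+1} = d_i*a_i - m_i, d_{i+1} = (1728 - m_{i+1}^2)/d_i, a_{i+1} = floor((a_0 + m_{i+1})/d_{i+1}):
  m_1 = 1*41 - 0 = 41, d_1 = (1728 - 41^2)/1 = 47/1 = 47, a_1 = floor((41 + 41)/47) = 1.
  m_2 = 47*1 - 41 = 6, d_2 = (1728 - 6^2)/47 = 1692/47 = 36, a_2 = floor((41 + 6)/36) = 1.
  m_3 = 36*1 - 6 = 30, d_3 = (1728 - 30^2)/36 = 828/36 = 23, a_3 = floor((41 + 30)/23) = 3.
  m_4 = 23*3 - 30 = 39, d_4 = (1728 - 39^2)/23 = 207/23 = 9, a_4 = floor((41 + 39)/9) = 8.
  m_5 = 9*8 - 39 = 33, d_5 = (1728 - 33^2)/9 = 639/9 = 71, a_5 = floor((41 + 33)/71) = 1.
  m_6 = 71*1 - 33 = 38, d_6 = (1728 - 38^2)/71 = 284/71 = 4, a_6 = floor((41 + 38)/4) = 19.
  m_7 = 4*19 - 38 = 38, d_7 = (1728 - 38^2)/4 = 284/4 = 71, a_7 = floor((41 + 38)/71) = 1.
  m_8 = 71*1 - 38 = 33, d_8 = (1728 - 33^2)/71 = 639/71 = 9, a_8 = floor((41 + 33)/9) = 8.
  m_9 = 9*8 - 33 = 39, d_9 = (1728 - 39^2)/9 = 207/9 = 23, a_9 = floor((41 + 39)/23) = 3.
  m_10 = 23*3 - 39 = 30, d_10 = (1728 - 30^2)/23 = 828/23 = 36, a_10 = floor((41 + 30)/36) = 1.
  m_11 = 36*1 - 30 = 6, d_11 = (1728 - 6^2)/36 = 1692/36 = 47, a_11 = floor((41 + 6)/47) = 1.
  m_12 = 47*1 - 6 = 41, d_12 = (1728 - 41^2)/47 = 47/47 = 1, a_12 = floor((41 + 41)/1) = 82.
  m_13 = 1*82 - 41 = 41, d_13 = (1728 - 41^2)/1 = 47/1 = 47: (m_13, d_13) = (m_1, d_1) = (41, 47), so from here the quotients repeat a_1, ..., a_12; the period length is 12.
So sqrt(1728) = [41; (1, 1, 3, 8, 1, 19, 1, 8, 3, 1, 1, 82)] with period length k = 12.
k is even, so the fundamental solution of x^2 - 1728y^2 = 1 is (p_{k-1}, q_{k-1}) = (p_11, q_11); compute convergents through index 11.
Convergents (p_i = a_i*p_{i-1} + p_{i-2}, q_i = a_i*q_{i-1} + q_{i-2} with p_{-2}=0, p_{-1}=1, q_{-2}=1, q_{-1}=0):
  i=0: a_0=41, p_0 = 41*1 + 0 = 41, q_0 = 41*0 + 1 = 1.
  i=1: a_1=1, p_1 = 1*41 + 1 = 42, q_1 = 1*1 + 0 = 1.
  i=2: a_2=1, p_2 = 1*42 + 41 = 83, q_2 = 1*1 + 1 = 2.
  i=3: a_3=3, p_3 = 3*83 + 42 = 291, q_3 = 3*2 + 1 = 7.
  i=4: a_4=8, p_4 = 8*291 + 83 = 2411, q_4 = 8*7 + 2 = 58.
  i=5: a_5=1, p_5 = 1*2411 + 291 = 2702, q_5 = 1*58 + 7 = 65.
  i=6: a_6=19, p_6 = 19*2702 + 2411 = 53749, q_6 = 19*65 + 58 = 1293.
  i=7: a_7=1, p_7 = 1*53749 + 2702 = 56451, q_7 = 1*1293 + 65 = 1358.
  i=8: a_8=8, p_8 = 8*56451 + 53749 = 505357, q_8 = 8*1358 + 1293 = 12157.
  i=9: a_9=3, p_9 = 3*505357 + 56451 = 1572522, q_9 = 3*12157 + 1358 = 37829.
  i=10: a_10=1, p_10 = 1*1572522 + 505357 = 2077879, q_10 = 1*37829 + 12157 = 49986.
  i=11: a_11=1, p_11 = 1*2077879 + 1572522 = 3650401, q_11 = 1*49986 + 37829 = 87815.
Check: 3650401^2 - 1728*87815^2 = 13325427460801 - 13325427460800 = 1, so (x, y) = (3650401, 87815) solves the equation, and by the theorem it is the least positive solution.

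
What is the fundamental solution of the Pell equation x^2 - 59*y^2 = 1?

(x, y) = (530, 69)

First expand sqrt(59) as a continued fraction. With x_i = (sqrt(59) + m_i)/d_i and (m_0, d_0) = (0, 1): a_0 = floor(sqrt(59)) = 7, since 7^2 = 49 <= 59 < 64 = 8^2.
Iterate m_{i+1} = d_i*a_i - m_i, d_{i+1} = (59 - m_{i+1}^2)/d_i, a_{i+1} = floor((a_0 + m_{i+1})/d_{i+1}):
  m_1 = 1*7 - 0 = 7, d_1 = (59 - 7^2)/1 = 10/1 = 10, a_1 = floor((7 + 7)/10) = 1.
  m_2 = 10*1 - 7 = 3, d_2 = (59 - 3^2)/10 = 50/10 = 5, a_2 = floor((7 + 3)/5) = 2.
  m_3 = 5*2 - 3 = 7, d_3 = (59 - 7^2)/5 = 10/5 = 2, a_3 = floor((7 + 7)/2) = 7.
  m_4 = 2*7 - 7 = 7, d_4 = (59 - 7^2)/2 = 10/2 = 5, a_4 = floor((7 + 7)/5) = 2.
  m_5 = 5*2 - 7 = 3, d_5 = (59 - 3^2)/5 = 50/5 = 10, a_5 = floor((7 + 3)/10) = 1.
  m_6 = 10*1 - 3 = 7, d_6 = (59 - 7^2)/10 = 10/10 = 1, a_6 = floor((7 + 7)/1) = 14.
  m_7 = 1*14 - 7 = 7, d_7 = (59 - 7^2)/1 = 10/1 = 10: (m_7, d_7) = (m_1, d_1) = (7, 10), so from here the quotients repeat a_1, ..., a_6; the period length is 6.
So sqrt(59) = [7; (1, 2, 7, 2, 1, 14)] with period length k = 6.
k is even, so the fundamental solution of x^2 - 59y^2 = 1 is (p_{k-1}, q_{k-1}) = (p_5, q_5); compute convergents through index 5.
Convergents (p_i = a_i*p_{i-1} + p_{i-2}, q_i = a_i*q_{i-1} + q_{i-2} with p_{-2}=0, p_{-1}=1, q_{-2}=1, q_{-1}=0):
  i=0: a_0=7, p_0 = 7*1 + 0 = 7, q_0 = 7*0 + 1 = 1.
  i=1: a_1=1, p_1 = 1*7 + 1 = 8, q_1 = 1*1 + 0 = 1.
  i=2: a_2=2, p_2 = 2*8 + 7 = 23, q_2 = 2*1 + 1 = 3.
  i=3: a_3=7, p_3 = 7*23 + 8 = 169, q_3 = 7*3 + 1 = 22.
  i=4: a_4=2, p_4 = 2*169 + 23 = 361, q_4 = 2*22 + 3 = 47.
  i=5: a_5=1, p_5 = 1*361 + 169 = 530, q_5 = 1*47 + 22 = 69.
Check: 530^2 - 59*69^2 = 280900 - 280899 = 1, so (x, y) = (530, 69) solves the equation, and by the theorem it is the least positive solution.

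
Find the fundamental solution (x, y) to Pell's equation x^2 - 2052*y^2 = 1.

(x, y) = (13771351, 304010)

First expand sqrt(2052) as a continued fraction. With x_i = (sqrt(2052) + m_i)/d_i and (m_0, d_0) = (0, 1): a_0 = floor(sqrt(2052)) = 45, since 45^2 = 2025 <= 2052 < 2116 = 46^2.
Iterate m_{i+1} = d_i*a_i - m_i, d_{i+1} = (2052 - m_{i+1}^2)/d_i, a_{i+1} = floor((a_0 + m_{i+1})/d_{i+1}):
  m_1 = 1*45 - 0 = 45, d_1 = (2052 - 45^2)/1 = 27/1 = 27, a_1 = floor((45 + 45)/27) = 3.
  m_2 = 27*3 - 45 = 36, d_2 = (2052 - 36^2)/27 = 756/27 = 28, a_2 = floor((45 + 36)/28) = 2.
  m_3 = 28*2 - 36 = 20, d_3 = (2052 - 20^2)/28 = 1652/28 = 59, a_3 = floor((45 + 20)/59) = 1.
  m_4 = 59*1 - 20 = 39, d_4 = (2052 - 39^2)/59 = 531/59 = 9, a_4 = floor((45 + 39)/9) = 9.
  m_5 = 9*9 - 39 = 42, d_5 = (2052 - 42^2)/9 = 288/9 = 32, a_5 = floor((45 + 42)/32) = 2.
  m_6 = 32*2 - 42 = 22, d_6 = (2052 - 22^2)/32 = 1568/32 = 49, a_6 = floor((45 + 22)/49) = 1.
  m_7 = 49*1 - 22 = 27, d_7 = (2052 - 27^2)/49 = 1323/49 = 27, a_7 = floor((45 + 27)/27) = 2.
  m_8 = 27*2 - 27 = 27, d_8 = (2052 - 27^2)/27 = 1323/27 = 49, a_8 = floor((45 + 27)/49) = 1.
  m_9 = 49*1 - 27 = 22, d_9 = (2052 - 22^2)/49 = 1568/49 = 32, a_9 = floor((45 + 22)/32) = 2.
  m_10 = 32*2 - 22 = 42, d_10 = (2052 - 42^2)/32 = 288/32 = 9, a_10 = floor((45 + 42)/9) = 9.
  m_11 = 9*9 - 42 = 39, d_11 = (2052 - 39^2)/9 = 531/9 = 59, a_11 = floor((45 + 39)/59) = 1.
  m_12 = 59*1 - 39 = 20, d_12 = (2052 - 20^2)/59 = 1652/59 = 28, a_12 = floor((45 + 20)/28) = 2.
  m_13 = 28*2 - 20 = 36, d_13 = (2052 - 36^2)/28 = 756/28 = 27, a_13 = floor((45 + 36)/27) = 3.
  m_14 = 27*3 - 36 = 45, d_14 = (2052 - 45^2)/27 = 27/27 = 1, a_14 = floor((45 + 45)/1) = 90.
  m_15 = 1*90 - 45 = 45, d_15 = (2052 - 45^2)/1 = 27/1 = 27: (m_15, d_15) = (m_1, d_1) = (45, 27), so from here the quotients repeat a_1, ..., a_14; the period length is 14.
So sqrt(2052) = [45; (3, 2, 1, 9, 2, 1, 2, 1, 2, 9, 1, 2, 3, 90)] with period length k = 14.
k is even, so the fundamental solution of x^2 - 2052y^2 = 1 is (p_{k-1}, q_{k-1}) = (p_13, q_13); compute convergents through index 13.
Convergents (p_i = a_i*p_{i-1} + p_{i-2}, q_i = a_i*q_{i-1} + q_{i-2} with p_{-2}=0, p_{-1}=1, q_{-2}=1, q_{-1}=0):
  i=0: a_0=45, p_0 = 45*1 + 0 = 45, q_0 = 45*0 + 1 = 1.
  i=1: a_1=3, p_1 = 3*45 + 1 = 136, q_1 = 3*1 + 0 = 3.
  i=2: a_2=2, p_2 = 2*136 + 45 = 317, q_2 = 2*3 + 1 = 7.
  i=3: a_3=1, p_3 = 1*317 + 136 = 453, q_3 = 1*7 + 3 = 10.
  i=4: a_4=9, p_4 = 9*453 + 317 = 4394, q_4 = 9*10 + 7 = 97.
  i=5: a_5=2, p_5 = 2*4394 + 453 = 9241, q_5 = 2*97 + 10 = 204.
  i=6: a_6=1, p_6 = 1*9241 + 4394 = 13635, q_6 = 1*204 + 97 = 301.
  i=7: a_7=2, p_7 = 2*13635 + 9241 = 36511, q_7 = 2*301 + 204 = 806.
  i=8: a_8=1, p_8 = 1*36511 + 13635 = 50146, q_8 = 1*806 + 301 = 1107.
  i=9: a_9=2, p_9 = 2*50146 + 36511 = 136803, q_9 = 2*1107 + 806 = 3020.
  i=10: a_10=9, p_10 = 9*136803 + 50146 = 1281373, q_10 = 9*3020 + 1107 = 28287.
  i=11: a_11=1, p_11 = 1*1281373 + 136803 = 1418176, q_11 = 1*28287 + 3020 = 31307.
  i=12: a_12=2, p_12 = 2*1418176 + 1281373 = 4117725, q_12 = 2*31307 + 28287 = 90901.
  i=13: a_13=3, p_13 = 3*4117725 + 1418176 = 13771351, q_13 = 3*90901 + 31307 = 304010.
Check: 13771351^2 - 2052*304010^2 = 189650108365201 - 189650108365200 = 1, so (x, y) = (13771351, 304010) solves the equation, and by the theorem it is the least positive solution.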